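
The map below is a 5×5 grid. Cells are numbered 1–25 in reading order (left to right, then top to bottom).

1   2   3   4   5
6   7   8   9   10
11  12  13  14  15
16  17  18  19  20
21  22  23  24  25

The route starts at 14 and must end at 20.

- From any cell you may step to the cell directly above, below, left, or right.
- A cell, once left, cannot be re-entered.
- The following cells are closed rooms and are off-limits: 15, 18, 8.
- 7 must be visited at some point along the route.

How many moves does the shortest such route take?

12

Any route passes through 7 somewhere between 14 and 20. Summing Manhattan distances along the two legs (14 → 7 → 20) gives a lower bound of 3 + 5 = 8 moves.
The shortest route satisfying every rule uses 12 moves: 14 → 9 → 4 → 3 → 2 → 7 → 12 → 17 → 22 → 23 → 24 → 19 → 20.
The no-revisit rule (legs can't share cells) pushes the minimum above the 8-move bound; an exhaustive check rules out every length from 8 to 11 (on a 4-connected grid the length of any start-to-goal walk has the same parity as the Manhattan bound, so only lengths 8, 10, 12, … need checking), leaving 12 as the minimum.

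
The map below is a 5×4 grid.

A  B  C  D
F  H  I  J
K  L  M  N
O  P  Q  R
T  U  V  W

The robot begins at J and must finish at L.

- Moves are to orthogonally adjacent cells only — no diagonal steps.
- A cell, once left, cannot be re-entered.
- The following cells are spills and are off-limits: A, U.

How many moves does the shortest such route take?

The Manhattan distance from J to L is |2−3| + |4−2| = 3, so at least 3 moves are needed.
A route of 3 moves achieves this: J → N → M → L.
Since 3 matches the lower bound, it is optimal.

3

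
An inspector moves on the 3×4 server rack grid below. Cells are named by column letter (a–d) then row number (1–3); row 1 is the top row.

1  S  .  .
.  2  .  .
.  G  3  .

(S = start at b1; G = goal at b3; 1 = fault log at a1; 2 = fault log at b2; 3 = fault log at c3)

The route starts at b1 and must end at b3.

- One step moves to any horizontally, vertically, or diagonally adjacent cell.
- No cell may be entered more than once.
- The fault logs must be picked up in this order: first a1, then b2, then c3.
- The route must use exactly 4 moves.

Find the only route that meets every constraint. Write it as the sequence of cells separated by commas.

The waypoints must appear in the order a1, b2, c3, with no cell reused.
Route from b1: left 1 to a1, down-right 2 to c3, left 1 to b3 — 4 moves in all.
Check: order respected (1 at step 1, 2 at step 2, 3 at step 3); 4 moves as required.

b1, a1, b2, c3, b3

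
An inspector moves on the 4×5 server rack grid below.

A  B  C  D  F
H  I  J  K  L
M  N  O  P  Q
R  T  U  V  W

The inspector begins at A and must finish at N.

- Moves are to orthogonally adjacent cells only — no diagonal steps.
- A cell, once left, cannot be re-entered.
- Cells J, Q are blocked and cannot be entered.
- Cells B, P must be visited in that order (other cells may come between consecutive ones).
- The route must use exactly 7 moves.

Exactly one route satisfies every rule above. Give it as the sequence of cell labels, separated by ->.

The waypoints must appear in the order B, P, with no cell reused.
Route from A: right 3 to D, down 2 to P, left 2 to N — 7 moves in all.
Check: order respected (B at step 1, P at step 5); 7 moves as required.

A -> B -> C -> D -> K -> P -> O -> N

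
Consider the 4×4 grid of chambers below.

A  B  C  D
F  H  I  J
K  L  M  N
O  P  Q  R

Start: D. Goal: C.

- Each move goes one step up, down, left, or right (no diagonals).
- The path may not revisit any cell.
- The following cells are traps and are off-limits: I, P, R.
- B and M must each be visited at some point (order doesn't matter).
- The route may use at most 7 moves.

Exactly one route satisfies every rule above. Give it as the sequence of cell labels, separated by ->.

D -> J -> N -> M -> L -> H -> B -> C

The budget equals the shortest possible length, so every move has to be on a shortest route through the required cells.
Route from D: down 2 to N, left 2 to L, up 2 to B, right 1 to C — 7 moves in all.
Check: all required cells visited; 7 ≤ 7 moves.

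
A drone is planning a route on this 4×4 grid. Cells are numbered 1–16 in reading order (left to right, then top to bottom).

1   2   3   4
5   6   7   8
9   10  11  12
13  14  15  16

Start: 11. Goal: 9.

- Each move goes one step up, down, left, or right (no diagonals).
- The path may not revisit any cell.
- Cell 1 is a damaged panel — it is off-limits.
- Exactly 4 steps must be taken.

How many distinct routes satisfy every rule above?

Need simple routes of exactly 4 moves from 11 to 9 (Manhattan distance 2, so 1 moves are spent on a detour and 1 undoing it).
Enumerating: 11 7 6 10 9 | 11 7 6 5 9 | 11 15 14 10 9 | 11 15 14 13 9 | 11 10 6 5 9 | 11 10 14 13 9.
That gives 6 routes.

6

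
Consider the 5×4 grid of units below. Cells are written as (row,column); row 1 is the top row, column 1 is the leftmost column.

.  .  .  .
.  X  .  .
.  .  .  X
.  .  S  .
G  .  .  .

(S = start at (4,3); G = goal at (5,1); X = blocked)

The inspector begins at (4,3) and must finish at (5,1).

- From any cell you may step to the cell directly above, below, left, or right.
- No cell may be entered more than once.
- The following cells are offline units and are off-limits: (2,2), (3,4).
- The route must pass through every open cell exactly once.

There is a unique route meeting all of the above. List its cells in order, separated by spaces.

Need to visit all 18 open cells exactly once, starting at (4,3) and ending at (5,1).
Cell (5,4) has only two open neighbours ((4,4) and (5,3)), so the path must pass straight through it: one of those is the cell it's entered from and the other is where it exits.
Route from (4,3): right to (4,4), down to (5,4), 2× left (reaching (5,2)), 2× up (reaching (3,2)), right to (3,3), up to (2,3), right to (2,4), up to (1,4), 3× left (reaching (1,1)), 4× down (reaching (5,1)) — 17 moves in all.
Check: all 18 open cells covered.

(4,3) (4,4) (5,4) (5,3) (5,2) (4,2) (3,2) (3,3) (2,3) (2,4) (1,4) (1,3) (1,2) (1,1) (2,1) (3,1) (4,1) (5,1)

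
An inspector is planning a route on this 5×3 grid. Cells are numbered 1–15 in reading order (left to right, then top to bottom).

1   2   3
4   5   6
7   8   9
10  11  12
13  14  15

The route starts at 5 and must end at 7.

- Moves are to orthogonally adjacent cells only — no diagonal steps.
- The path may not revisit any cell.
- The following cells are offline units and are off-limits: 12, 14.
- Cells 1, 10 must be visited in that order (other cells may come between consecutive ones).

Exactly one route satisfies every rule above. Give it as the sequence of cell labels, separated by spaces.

The waypoints must appear in the order 1, 10, with no cell reused.
Route from 5: left to 4, up to 1, 2× right (reaching 3), 2× down (reaching 9), left to 8, down to 11, left to 10, up to 7 — 10 moves in all.
Check: order respected (1 at step 2, 10 at step 9).

5 4 1 2 3 6 9 8 11 10 7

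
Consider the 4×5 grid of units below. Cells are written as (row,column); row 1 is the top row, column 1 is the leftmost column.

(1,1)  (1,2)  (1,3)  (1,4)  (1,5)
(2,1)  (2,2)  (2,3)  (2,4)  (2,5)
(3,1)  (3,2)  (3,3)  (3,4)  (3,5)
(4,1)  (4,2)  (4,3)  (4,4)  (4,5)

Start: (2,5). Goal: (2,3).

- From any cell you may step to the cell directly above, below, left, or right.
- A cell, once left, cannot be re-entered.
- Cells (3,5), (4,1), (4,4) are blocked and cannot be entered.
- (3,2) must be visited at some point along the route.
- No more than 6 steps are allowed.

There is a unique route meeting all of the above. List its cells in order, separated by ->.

(2,5) -> (2,4) -> (3,4) -> (3,3) -> (3,2) -> (2,2) -> (2,3)

The 6-move cap with required stops at (3,2) leaves no slack for detours.
Route from (2,5): left 1 to (2,4), down 1 to (3,4), left 2 to (3,2), up 1 to (2,2), right 1 to (2,3) — 6 moves in all.
Check: all required cells visited; 6 ≤ 6 moves.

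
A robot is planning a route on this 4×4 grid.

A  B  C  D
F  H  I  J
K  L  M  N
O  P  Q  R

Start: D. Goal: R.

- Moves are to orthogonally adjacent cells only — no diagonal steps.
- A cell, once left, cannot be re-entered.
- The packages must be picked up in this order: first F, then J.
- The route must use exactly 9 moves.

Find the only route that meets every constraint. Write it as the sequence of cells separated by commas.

D, C, B, A, F, H, I, J, N, R

The waypoints must appear in the order F, J, with no cell reused.
Route from D: 3× left (reaching A), down to F, 3× right (reaching J), 2× down (reaching R) — 9 moves in all.
Check: order respected (F at step 4, J at step 7); 9 moves as required.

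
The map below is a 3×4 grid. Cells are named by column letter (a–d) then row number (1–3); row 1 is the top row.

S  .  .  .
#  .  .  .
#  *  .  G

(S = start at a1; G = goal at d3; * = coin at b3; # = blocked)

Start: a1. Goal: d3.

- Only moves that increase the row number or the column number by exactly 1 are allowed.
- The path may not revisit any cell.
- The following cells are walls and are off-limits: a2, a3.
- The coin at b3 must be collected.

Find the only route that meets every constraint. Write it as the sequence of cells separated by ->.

a1 -> b1 -> b2 -> b3 -> c3 -> d3

Moves only go right or down, so the column and row indices never decrease.
Route from a1: right to b1, 2× down (reaching b3), 2× right (reaching d3) — 5 moves in all.
Check: all required cells visited.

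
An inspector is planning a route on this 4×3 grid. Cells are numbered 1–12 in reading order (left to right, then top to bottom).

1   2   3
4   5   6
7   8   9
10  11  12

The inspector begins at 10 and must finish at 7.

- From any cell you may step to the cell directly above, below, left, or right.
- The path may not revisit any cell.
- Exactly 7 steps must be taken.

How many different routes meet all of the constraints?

Need simple routes of exactly 7 moves from 10 to 7 (Manhattan distance 1, so 3 moves are spent on a detour and 3 undoing it).
Enumerating: 10 11 8 5 2 1 4 7 | 10 11 8 9 6 5 4 7 | 10 11 12 9 6 5 8 7 | 10 11 12 9 6 5 4 7 | 10 11 12 9 8 5 4 7.
That gives 5 routes.

5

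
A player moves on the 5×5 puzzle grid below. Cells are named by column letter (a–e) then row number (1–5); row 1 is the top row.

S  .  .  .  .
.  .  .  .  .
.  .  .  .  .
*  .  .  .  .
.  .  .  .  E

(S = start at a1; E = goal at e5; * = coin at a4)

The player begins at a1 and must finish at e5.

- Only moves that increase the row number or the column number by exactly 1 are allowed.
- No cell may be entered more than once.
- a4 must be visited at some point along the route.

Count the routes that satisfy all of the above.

5

A right/down-only route from a1 to e5 makes exactly 4 down-moves and 4 right-moves in some order.
With no other constraints that would be C(8,4) = 70 routes.
Split at a4 and multiply the segment counts: a1→a4: 1; a4→e5: 5; product = 5.
That gives 5 routes.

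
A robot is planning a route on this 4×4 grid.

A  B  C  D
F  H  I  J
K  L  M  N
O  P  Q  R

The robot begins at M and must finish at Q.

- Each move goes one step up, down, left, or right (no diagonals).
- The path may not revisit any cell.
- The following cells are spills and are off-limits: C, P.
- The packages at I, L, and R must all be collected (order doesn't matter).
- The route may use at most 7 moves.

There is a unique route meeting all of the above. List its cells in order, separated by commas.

M, L, H, I, J, N, R, Q

The 7-move cap with required stops at I, L, R leaves no slack for detours.
Route from M: left to L, up to H, 2× right (reaching J), 2× down (reaching R), left to Q — 7 moves in all.
Check: all required cells visited; 7 ≤ 7 moves.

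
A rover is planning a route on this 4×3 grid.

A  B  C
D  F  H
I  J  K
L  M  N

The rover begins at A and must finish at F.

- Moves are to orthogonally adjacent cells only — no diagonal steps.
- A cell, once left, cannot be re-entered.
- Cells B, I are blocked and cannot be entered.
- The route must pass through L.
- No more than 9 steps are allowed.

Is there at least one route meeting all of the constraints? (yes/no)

no

L must be visited but has only one open neighbour (M), and it is neither the start nor the goal — the route would have to enter and leave through M, re-entering it.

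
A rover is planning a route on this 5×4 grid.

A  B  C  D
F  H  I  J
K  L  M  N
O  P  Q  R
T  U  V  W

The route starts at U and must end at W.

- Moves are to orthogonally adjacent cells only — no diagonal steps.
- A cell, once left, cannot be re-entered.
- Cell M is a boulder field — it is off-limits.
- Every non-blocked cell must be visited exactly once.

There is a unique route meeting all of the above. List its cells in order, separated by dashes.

Need to visit all 19 open cells exactly once, starting at U and ending at W.
Cell D has only two open neighbours (J and C), so the path must pass straight through it: one of those is the cell it's entered from and the other is where it exits.
Route from U: left 1 to T, up 1 to O, right 1 to P, up 1 to L, left 1 to K, up 2 to A, right 1 to B, down 1 to H, right 1 to I, up 1 to C, right 1 to D, down 3 to R, left 1 to Q, down 1 to V, right 1 to W — 18 moves in all.
Check: all 19 open cells covered.

U - T - O - P - L - K - F - A - B - H - I - C - D - J - N - R - Q - V - W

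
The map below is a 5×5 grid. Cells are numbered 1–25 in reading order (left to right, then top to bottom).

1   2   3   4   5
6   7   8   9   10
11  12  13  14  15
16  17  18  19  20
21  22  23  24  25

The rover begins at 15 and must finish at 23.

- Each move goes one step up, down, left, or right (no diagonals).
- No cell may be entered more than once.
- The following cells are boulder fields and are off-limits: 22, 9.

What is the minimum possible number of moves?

The Manhattan distance from 15 to 23 is |3−5| + |5−3| = 4, so at least 4 moves are needed.
A route of 4 moves achieves this: 15 → 20 → 25 → 24 → 23.
Since 4 matches the lower bound, it is optimal.

4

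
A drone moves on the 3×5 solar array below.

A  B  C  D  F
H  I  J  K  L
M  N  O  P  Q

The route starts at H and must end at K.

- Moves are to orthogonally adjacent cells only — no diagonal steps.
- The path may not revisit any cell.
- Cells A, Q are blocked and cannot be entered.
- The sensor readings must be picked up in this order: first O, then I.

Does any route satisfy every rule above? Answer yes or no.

yes

One route that works: H → M → N → O → J → I → B → C → D → K.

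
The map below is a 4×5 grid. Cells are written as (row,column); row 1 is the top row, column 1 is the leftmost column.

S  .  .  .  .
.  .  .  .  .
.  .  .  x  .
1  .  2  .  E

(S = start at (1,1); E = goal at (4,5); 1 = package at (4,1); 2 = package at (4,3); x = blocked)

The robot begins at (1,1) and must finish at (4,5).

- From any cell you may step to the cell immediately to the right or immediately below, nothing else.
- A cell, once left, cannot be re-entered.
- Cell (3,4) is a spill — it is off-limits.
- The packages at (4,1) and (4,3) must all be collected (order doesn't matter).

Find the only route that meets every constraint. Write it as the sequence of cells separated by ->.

Moves only go right or down, so the column and row indices never decrease.
Route from (1,1): 3× down (reaching (4,1)), 4× right (reaching (4,5)) — 7 moves in all.
Check: all required cells visited.

(1,1) -> (2,1) -> (3,1) -> (4,1) -> (4,2) -> (4,3) -> (4,4) -> (4,5)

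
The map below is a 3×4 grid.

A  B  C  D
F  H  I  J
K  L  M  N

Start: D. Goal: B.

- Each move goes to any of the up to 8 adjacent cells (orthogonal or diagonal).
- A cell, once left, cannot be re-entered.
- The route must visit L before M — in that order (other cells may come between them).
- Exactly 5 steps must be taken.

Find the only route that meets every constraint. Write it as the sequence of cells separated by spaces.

D I L M H B

The waypoints must appear in the order L, M, with no cell reused.
Route from D: 2× down-left (reaching L), right to M, up-left to H, up to B — 5 moves in all.
Check: order respected (L at step 2, M at step 3); 5 moves as required.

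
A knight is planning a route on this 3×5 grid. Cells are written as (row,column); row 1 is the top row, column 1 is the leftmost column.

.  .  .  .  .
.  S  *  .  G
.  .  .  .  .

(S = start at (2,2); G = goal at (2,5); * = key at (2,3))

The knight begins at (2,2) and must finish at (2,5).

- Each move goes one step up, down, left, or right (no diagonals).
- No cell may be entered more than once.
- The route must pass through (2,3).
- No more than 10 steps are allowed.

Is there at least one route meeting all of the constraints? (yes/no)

One route that works: (2,2) → (2,3) → (2,4) → (2,5).

yes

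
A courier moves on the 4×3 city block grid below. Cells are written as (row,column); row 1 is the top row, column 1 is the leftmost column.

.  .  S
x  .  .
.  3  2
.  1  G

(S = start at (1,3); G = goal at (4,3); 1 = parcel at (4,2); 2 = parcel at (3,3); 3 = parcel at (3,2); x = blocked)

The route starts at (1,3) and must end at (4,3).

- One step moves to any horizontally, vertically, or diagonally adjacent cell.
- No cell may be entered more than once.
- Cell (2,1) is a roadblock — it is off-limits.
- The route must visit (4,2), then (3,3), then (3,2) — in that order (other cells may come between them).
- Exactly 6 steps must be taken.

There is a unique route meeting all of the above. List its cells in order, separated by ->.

(1,3) -> (2,2) -> (3,1) -> (4,2) -> (3,3) -> (3,2) -> (4,3)

The waypoints must appear in the order (4,2), (3,3), (3,2), with no cell reused.
Route from (1,3): 2× down-left (reaching (3,1)), down-right to (4,2), up-right to (3,3), left to (3,2), down-right to (4,3) — 6 moves in all.
Check: order respected (1 at step 3, 2 at step 4, 3 at step 5); 6 moves as required.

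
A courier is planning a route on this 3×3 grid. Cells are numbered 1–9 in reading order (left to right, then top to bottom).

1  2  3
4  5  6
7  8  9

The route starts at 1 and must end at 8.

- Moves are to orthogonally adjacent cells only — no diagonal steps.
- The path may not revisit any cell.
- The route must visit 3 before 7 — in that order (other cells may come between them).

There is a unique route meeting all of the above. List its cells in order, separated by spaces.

1 2 3 6 5 4 7 8

The waypoints must appear in the order 3, 7, with no cell reused.
Route from 1: 2× right (reaching 3), down to 6, 2× left (reaching 4), down to 7, right to 8 — 7 moves in all.
Check: order respected (3 at step 2, 7 at step 6).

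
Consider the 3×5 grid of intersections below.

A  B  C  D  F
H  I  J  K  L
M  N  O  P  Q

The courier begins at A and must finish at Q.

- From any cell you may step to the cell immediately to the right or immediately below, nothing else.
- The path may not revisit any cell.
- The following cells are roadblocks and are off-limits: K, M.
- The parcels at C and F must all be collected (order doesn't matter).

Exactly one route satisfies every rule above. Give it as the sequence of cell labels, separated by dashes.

Moves only go right or down, so the column and row indices never decrease.
Route from A: 4× right (reaching F), 2× down (reaching Q) — 6 moves in all.
Check: all required cells visited.

A - B - C - D - F - L - Q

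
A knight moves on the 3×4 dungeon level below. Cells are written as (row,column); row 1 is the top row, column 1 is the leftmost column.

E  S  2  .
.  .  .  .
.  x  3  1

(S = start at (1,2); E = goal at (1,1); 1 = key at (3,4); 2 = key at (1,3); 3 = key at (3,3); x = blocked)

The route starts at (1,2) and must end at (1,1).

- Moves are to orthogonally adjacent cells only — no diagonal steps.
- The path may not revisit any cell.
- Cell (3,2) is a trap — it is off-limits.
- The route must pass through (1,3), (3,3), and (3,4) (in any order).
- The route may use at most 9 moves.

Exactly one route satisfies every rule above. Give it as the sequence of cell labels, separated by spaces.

(1,2) (1,3) (1,4) (2,4) (3,4) (3,3) (2,3) (2,2) (2,1) (1,1)

Any route must reach (1,3), (3,3), and (3,4) and still end at (1,1) within 9 moves, so the order of the required stops is forced.
Route from (1,2): right 2 to (1,4), down 2 to (3,4), left 1 to (3,3), up 1 to (2,3), left 2 to (2,1), up 1 to (1,1) — 9 moves in all.
Check: all required cells visited; 9 ≤ 9 moves.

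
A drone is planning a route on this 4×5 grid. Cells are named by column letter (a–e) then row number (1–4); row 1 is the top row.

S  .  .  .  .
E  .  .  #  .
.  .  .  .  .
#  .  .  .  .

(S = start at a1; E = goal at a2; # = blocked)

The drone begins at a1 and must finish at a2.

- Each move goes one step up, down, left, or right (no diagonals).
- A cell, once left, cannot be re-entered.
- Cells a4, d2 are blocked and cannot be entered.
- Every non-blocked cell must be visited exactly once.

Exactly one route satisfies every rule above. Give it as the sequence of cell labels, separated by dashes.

a1 - b1 - b2 - c2 - c1 - d1 - e1 - e2 - e3 - e4 - d4 - d3 - c3 - c4 - b4 - b3 - a3 - a2

Need to visit all 18 open cells exactly once, starting at a1 and ending at a2.
Route from a1: right to b1, down to b2, right to c2, up to c1, 2× right (reaching e1), 3× down (reaching e4), left to d4, up to d3, left to c3, down to c4, left to b4, up to b3, left to a3, up to a2 — 17 moves in all.
Check: all 18 open cells covered.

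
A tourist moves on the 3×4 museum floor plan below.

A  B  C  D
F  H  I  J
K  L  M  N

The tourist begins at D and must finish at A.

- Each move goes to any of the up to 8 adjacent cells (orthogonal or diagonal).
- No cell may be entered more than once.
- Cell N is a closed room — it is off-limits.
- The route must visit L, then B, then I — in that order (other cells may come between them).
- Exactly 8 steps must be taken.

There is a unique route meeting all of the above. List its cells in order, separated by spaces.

The waypoints must appear in the order L, B, I, with no cell reused.
Route from D: down 1 to J, down-left 1 to M, left 1 to L, up-left 1 to F, up-right 1 to B, down-right 1 to I, left 1 to H, up-left 1 to A — 8 moves in all.
Check: order respected (L at step 3, B at step 5, I at step 6); 8 moves as required.

D J M L F B I H A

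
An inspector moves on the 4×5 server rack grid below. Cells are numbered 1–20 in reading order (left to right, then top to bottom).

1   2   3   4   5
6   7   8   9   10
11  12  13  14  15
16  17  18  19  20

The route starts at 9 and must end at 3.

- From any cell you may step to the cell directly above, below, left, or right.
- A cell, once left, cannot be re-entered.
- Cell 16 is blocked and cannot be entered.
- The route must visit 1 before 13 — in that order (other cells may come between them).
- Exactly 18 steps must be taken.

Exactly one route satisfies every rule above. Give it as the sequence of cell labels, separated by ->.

The waypoints must appear in the order 1, 13, with no cell reused.
Route from 9: left 2 to 7, up 1 to 2, left 1 to 1, down 2 to 11, right 1 to 12, down 1 to 17, right 1 to 18, up 1 to 13, right 1 to 14, down 1 to 19, right 1 to 20, up 3 to 5, left 2 to 3 — 18 moves in all.
Check: order respected (1 at step 4, 13 at step 10); 18 moves as required.

9 -> 8 -> 7 -> 2 -> 1 -> 6 -> 11 -> 12 -> 17 -> 18 -> 13 -> 14 -> 19 -> 20 -> 15 -> 10 -> 5 -> 4 -> 3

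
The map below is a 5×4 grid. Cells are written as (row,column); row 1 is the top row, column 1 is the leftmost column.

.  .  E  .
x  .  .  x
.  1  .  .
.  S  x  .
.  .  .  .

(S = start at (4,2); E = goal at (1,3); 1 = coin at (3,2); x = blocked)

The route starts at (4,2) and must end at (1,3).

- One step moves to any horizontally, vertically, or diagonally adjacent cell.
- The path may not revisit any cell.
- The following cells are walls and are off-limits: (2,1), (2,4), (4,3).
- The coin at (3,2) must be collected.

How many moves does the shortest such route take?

Any route passes through (3,2) somewhere between (4,2) and (1,3). Summing Chebyshev distances along the two legs ((4,2) → (3,2) → (1,3)) gives a lower bound of 1 + 2 = 3 moves.
A route of 3 moves achieves this: (4,2) → (3,2) → (2,2) → (1,3).
Since 3 matches the lower bound, it is optimal.

3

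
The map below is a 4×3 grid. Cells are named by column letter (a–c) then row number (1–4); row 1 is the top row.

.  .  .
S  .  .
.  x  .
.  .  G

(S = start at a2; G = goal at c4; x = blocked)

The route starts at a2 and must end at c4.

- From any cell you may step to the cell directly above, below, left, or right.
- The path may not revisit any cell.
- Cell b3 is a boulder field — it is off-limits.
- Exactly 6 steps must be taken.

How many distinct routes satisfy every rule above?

3

Need simple routes of exactly 6 moves from a2 to c4 (Manhattan distance 4, so 1 moves are spent on a detour and 1 undoing it).
Enumerating: a2 a1 b1 b2 c2 c3 c4 | a2 a1 b1 c1 c2 c3 c4 | a2 b2 b1 c1 c2 c3 c4.
That gives 3 routes.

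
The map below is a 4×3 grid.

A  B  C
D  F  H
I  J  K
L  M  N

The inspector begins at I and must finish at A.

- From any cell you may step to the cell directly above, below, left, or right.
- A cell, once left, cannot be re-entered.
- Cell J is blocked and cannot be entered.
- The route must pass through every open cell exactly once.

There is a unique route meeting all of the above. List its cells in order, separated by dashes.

Need to visit all 11 open cells exactly once, starting at I and ending at A.
Route from I: down 1 to L, right 2 to N, up 3 to C, left 1 to B, down 1 to F, left 1 to D, up 1 to A — 10 moves in all.
Check: all 11 open cells covered.

I - L - M - N - K - H - C - B - F - D - A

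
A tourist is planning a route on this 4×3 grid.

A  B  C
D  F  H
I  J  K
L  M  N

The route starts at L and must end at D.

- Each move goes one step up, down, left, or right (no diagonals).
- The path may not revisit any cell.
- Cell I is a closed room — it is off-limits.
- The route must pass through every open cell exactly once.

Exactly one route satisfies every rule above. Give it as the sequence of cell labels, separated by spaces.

L M N K J F H C B A D

Need to visit all 11 open cells exactly once, starting at L and ending at D.
Cell N has only two open neighbours (K and M), so the path must pass straight through it: one of those is the cell it's entered from and the other is where it exits.
Route from L: 2× right (reaching N), up to K, left to J, up to F, right to H, up to C, 2× left (reaching A), down to D — 10 moves in all.
Check: all 11 open cells covered.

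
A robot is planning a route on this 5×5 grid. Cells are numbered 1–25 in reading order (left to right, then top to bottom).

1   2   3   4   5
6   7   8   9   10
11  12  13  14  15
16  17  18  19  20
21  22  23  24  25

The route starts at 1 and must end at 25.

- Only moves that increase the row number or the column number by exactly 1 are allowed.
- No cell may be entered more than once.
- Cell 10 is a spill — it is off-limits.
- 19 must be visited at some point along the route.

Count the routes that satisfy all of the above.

A right/down-only route from 1 to 25 makes exactly 4 down-moves and 4 right-moves in some order.
With no other constraints that would be C(8,4) = 70 routes.
Split at 19 and multiply the segment counts (each segment already excludes blocked cells): 1→19: 20; 19→25: 2; product = 40.
That gives 40 routes.

40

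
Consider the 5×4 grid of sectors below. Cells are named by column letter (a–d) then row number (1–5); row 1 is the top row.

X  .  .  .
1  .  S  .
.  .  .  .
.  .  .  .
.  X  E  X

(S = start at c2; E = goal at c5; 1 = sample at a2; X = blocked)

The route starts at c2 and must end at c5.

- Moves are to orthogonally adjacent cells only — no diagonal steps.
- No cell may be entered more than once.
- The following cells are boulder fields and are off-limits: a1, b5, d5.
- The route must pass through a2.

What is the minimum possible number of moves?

7

Any route passes through a2 somewhere between c2 and c5. Summing Manhattan distances along the two legs (c2 → a2 → c5) gives a lower bound of 2 + 5 = 7 moves.
A route of 7 moves achieves this: c2 → b2 → a2 → a3 → a4 → b4 → c4 → c5.
Since 7 matches the lower bound, it is optimal.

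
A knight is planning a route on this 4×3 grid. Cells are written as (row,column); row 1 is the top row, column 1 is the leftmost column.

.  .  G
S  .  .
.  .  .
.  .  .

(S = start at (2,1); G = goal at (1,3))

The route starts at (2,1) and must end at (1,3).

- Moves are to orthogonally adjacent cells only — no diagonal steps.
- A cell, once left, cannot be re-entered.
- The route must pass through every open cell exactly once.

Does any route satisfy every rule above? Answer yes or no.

yes

One route that works: (2,1) → (1,1) → (1,2) → (2,2) → (3,2) → (3,1) → (4,1) → (4,2) → (4,3) → (3,3) → (2,3) → (1,3).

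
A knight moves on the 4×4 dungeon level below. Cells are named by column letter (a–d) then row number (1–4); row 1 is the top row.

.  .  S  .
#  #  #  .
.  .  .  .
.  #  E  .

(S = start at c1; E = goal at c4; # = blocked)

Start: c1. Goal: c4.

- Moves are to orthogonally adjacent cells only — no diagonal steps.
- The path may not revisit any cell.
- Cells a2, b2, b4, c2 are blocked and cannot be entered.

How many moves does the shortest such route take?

5

The Manhattan distance from c1 to c4 is |1−4| + |3−3| = 3, so at least 3 moves are needed.
That bound ignores the blocked cells. Measuring each leg by the fewest moves that actually steer around them (c1→c4: 5) raises the lower bound to 5.
A route of 5 moves exists: c1 → d1 → d2 → d3 → d4 → c4.
Since 5 matches that lower bound, it is optimal.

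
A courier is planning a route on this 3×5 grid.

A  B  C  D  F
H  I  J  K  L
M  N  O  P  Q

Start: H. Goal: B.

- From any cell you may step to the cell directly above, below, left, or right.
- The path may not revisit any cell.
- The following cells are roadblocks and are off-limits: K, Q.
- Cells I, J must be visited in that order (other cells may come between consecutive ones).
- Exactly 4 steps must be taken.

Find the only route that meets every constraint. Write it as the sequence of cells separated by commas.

H, I, J, C, B

The waypoints must appear in the order I, J, with no cell reused.
Route from H: 2× right (reaching J), up to C, left to B — 4 moves in all.
Check: order respected (I at step 1, J at step 2); 4 moves as required.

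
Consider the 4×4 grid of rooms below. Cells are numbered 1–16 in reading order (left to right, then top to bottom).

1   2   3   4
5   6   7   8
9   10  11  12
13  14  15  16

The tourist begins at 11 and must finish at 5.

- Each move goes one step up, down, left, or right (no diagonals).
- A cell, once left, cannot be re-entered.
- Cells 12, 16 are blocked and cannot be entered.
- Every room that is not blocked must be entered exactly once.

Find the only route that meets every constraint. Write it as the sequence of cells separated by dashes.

Need to visit all 14 open cells exactly once, starting at 11 and ending at 5.
Cell 1 has only two open neighbours (5 and 2), so the path must pass straight through it: one of those is the cell it's entered from and the other is where it exits.
Route from 11: down to 15, 2× left (reaching 13), up to 9, right to 10, up to 6, 2× right (reaching 8), up to 4, 3× left (reaching 1), down to 5 — 13 moves in all.
Check: all 14 open cells covered.

11 - 15 - 14 - 13 - 9 - 10 - 6 - 7 - 8 - 4 - 3 - 2 - 1 - 5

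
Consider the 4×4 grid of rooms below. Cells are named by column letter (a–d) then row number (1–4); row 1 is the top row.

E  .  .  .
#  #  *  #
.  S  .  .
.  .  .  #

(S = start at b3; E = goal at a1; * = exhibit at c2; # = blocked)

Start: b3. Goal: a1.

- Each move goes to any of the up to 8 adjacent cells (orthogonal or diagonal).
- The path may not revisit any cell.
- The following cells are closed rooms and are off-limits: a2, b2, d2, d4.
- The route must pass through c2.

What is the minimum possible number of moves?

3

Any route passes through c2 somewhere between b3 and a1. Summing Chebyshev distances along the two legs (b3 → c2 → a1) gives a lower bound of 1 + 2 = 3 moves.
A route of 3 moves achieves this: b3 → c2 → b1 → a1.
Since 3 matches the lower bound, it is optimal.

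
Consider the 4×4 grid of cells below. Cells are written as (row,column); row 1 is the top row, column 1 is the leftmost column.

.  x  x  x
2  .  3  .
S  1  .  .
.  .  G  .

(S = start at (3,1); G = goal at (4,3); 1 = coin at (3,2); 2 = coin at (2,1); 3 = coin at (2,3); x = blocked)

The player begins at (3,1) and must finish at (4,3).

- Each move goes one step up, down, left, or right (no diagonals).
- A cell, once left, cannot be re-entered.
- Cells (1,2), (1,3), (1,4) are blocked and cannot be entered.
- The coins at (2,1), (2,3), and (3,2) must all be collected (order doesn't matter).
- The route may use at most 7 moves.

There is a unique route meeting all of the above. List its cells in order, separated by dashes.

The budget equals the shortest possible length, so every move has to be on a shortest route through the required cells.
Route from (3,1): up to (2,1), 2× right (reaching (2,3)), down to (3,3), left to (3,2), down to (4,2), right to (4,3) — 7 moves in all.
Check: all required cells visited; 7 ≤ 7 moves.

(3,1) - (2,1) - (2,2) - (2,3) - (3,3) - (3,2) - (4,2) - (4,3)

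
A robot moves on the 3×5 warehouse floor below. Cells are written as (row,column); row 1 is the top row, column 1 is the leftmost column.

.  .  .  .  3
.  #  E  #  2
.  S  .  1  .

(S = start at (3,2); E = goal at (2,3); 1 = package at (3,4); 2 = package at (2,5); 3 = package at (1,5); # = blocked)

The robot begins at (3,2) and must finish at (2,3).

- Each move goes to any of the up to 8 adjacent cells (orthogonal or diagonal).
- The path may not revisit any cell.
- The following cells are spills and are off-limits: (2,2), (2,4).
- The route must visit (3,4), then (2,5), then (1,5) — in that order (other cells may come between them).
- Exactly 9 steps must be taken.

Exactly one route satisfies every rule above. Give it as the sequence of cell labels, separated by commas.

(3,2), (3,3), (3,4), (3,5), (2,5), (1,5), (1,4), (1,3), (1,2), (2,3)

The waypoints must appear in the order (3,4), (2,5), (1,5), with no cell reused.
Route from (3,2): right 3 to (3,5), up 2 to (1,5), left 3 to (1,2), down-right 1 to (2,3) — 9 moves in all.
Check: order respected (1 at step 2, 2 at step 4, 3 at step 5); 9 moves as required.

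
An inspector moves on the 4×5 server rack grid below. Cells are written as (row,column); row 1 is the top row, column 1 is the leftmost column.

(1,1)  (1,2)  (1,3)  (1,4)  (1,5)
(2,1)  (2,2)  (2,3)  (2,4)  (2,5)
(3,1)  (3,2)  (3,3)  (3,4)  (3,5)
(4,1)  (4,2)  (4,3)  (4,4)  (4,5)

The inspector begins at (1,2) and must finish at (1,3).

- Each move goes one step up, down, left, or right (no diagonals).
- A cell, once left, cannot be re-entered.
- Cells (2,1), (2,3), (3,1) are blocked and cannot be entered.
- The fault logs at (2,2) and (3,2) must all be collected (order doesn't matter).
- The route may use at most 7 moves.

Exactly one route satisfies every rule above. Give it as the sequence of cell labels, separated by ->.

The budget equals the shortest possible length, so every move has to be on a shortest route through the required cells.
Route from (1,2): down 2 to (3,2), right 2 to (3,4), up 2 to (1,4), left 1 to (1,3) — 7 moves in all.
Check: all required cells visited; 7 ≤ 7 moves.

(1,2) -> (2,2) -> (3,2) -> (3,3) -> (3,4) -> (2,4) -> (1,4) -> (1,3)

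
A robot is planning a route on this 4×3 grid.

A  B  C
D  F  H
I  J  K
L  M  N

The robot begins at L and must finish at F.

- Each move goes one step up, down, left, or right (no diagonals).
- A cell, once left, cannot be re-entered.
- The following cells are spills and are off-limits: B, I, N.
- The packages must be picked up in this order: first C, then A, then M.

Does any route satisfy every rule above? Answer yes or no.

no

C must be visited but has only one open neighbour (H), and it is neither the start nor the goal — the route would have to enter and leave through H, re-entering it.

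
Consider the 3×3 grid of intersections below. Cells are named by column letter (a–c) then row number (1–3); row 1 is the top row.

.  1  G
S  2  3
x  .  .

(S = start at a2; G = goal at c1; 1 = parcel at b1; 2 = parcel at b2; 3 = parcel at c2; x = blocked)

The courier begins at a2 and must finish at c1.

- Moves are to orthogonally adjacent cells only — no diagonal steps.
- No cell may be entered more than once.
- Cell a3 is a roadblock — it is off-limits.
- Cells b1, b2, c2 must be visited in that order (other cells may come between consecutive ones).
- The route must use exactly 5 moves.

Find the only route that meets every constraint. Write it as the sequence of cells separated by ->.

a2 -> a1 -> b1 -> b2 -> c2 -> c1

The waypoints must appear in the order b1, b2, c2, with no cell reused.
Route from a2: up 1 to a1, right 1 to b1, down 1 to b2, right 1 to c2, up 1 to c1 — 5 moves in all.
Check: order respected (1 at step 2, 2 at step 3, 3 at step 4); 5 moves as required.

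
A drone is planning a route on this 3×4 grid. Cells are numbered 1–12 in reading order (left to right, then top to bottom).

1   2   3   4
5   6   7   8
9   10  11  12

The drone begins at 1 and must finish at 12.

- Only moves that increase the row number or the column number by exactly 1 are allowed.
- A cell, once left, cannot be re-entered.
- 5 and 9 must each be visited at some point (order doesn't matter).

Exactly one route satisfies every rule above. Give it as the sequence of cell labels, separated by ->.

1 -> 5 -> 9 -> 10 -> 11 -> 12

Moves only go right or down, so the column and row indices never decrease.
Route from 1: down 2 to 9, right 3 to 12 — 5 moves in all.
Check: all required cells visited.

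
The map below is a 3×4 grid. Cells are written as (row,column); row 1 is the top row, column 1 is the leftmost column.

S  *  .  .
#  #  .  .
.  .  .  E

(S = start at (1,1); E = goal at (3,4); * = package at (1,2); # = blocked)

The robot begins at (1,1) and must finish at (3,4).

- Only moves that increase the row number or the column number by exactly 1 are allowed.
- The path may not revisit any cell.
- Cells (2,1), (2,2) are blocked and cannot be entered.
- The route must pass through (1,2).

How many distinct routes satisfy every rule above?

3

A right/down-only route from (1,1) to (3,4) makes exactly 2 down-moves and 3 right-moves in some order.
With no other constraints that would be C(5,2) = 10 routes.
Split at (1,2) and multiply the segment counts (each segment already excludes blocked cells): (1,1)→(1,2): 1; (1,2)→(3,4): 3; product = 3.
That gives 3 routes.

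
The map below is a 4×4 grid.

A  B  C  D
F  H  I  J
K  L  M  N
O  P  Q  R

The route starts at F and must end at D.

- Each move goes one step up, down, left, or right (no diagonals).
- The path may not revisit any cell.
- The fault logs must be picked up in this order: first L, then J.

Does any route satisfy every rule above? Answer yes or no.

yes

One route that works: F → K → L → H → I → J → D.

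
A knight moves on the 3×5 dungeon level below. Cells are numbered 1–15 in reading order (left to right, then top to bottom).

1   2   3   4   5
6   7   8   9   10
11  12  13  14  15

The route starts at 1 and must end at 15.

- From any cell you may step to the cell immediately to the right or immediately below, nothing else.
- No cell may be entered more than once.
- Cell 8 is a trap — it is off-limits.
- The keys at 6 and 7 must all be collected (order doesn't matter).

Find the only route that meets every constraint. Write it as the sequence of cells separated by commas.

1, 6, 7, 12, 13, 14, 15

Moves only go right or down, so the column and row indices never decrease.
Route from 1: down to 6, right to 7, down to 12, 3× right (reaching 15) — 6 moves in all.
Check: all required cells visited.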